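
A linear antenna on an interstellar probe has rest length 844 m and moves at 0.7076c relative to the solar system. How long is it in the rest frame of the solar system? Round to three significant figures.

γ = 1/√(1 − β²) = 1/√(1 − 0.50069776) = 1/√0.49930224 = 1/0.706613 = 1.4152.
Length contraction: L = L₀/γ = 844/1.4152 = 596 m.

596 m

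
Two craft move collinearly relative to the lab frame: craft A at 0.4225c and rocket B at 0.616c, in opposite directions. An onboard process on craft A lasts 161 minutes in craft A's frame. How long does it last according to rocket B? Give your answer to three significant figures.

284 minutes

Transform craft A's velocity into rocket B's frame: (0.4225 + 0.616)/(1 + 0.4225·0.616) = 1.0385/1.26026, so the relative speed is 0.82404c.
At |u| = 0.82404c, γ = (1 − 0.679042)^(−1/2) = 1.7651.
Craft A's interval is proper; time dilation gives Δt_B = γΔτ = 1.7651 × 161 minutes = 284 minutes.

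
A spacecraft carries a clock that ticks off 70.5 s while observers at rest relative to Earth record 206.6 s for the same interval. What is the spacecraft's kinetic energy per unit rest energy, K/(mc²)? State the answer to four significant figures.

1.930

γ = Δt/Δτ = 206.6/70.5 = 2.9305.
K/(mc²) = γ − 1 = 2.9305 − 1 = 1.930.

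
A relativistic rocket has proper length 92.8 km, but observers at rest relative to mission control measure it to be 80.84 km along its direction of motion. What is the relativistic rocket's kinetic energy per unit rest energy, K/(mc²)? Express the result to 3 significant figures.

0.148

From L = L₀/γ: γ = 92.8/80.84 = 1.14795.
Since K = (γ−1)mc², K/(mc²) = 1.14795 − 1 = 0.148.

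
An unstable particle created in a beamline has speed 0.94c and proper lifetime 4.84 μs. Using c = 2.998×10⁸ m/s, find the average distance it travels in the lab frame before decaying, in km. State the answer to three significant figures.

With β = 0.94, γ = 1/√(1 − 0.94²) = 1/√0.1164 = 2.9311.
Lab-frame lifetime: Δt = γτ = 2.9311 × 4.84 μs = 14.187 μs.
Distance: d = vΔt = 0.94 × 2.998×10⁸ m/s × 1.4187×10^-5 s = 4000 m = 4.00 km.

4.00 km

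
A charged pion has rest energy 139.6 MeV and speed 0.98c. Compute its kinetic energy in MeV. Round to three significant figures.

562 MeV

γ = 1/√(1 − β²) = 1/√(1 − 0.9604) = 1/√0.0396 = 1/0.198997 = 5.0252.
Kinetic energy: K = (γ − 1)mc² = (5.0252 − 1) × 139.6 MeV = 4.0252 × 139.6 = 562 MeV.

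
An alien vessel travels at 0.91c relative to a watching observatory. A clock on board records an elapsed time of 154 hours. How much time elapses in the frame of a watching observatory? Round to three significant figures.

β² = 0.8281, so γ = 1/√0.1719 = 2.4119.
The onboard clock measures proper time, so the interval in the rest frame of a watching observatory is dilated: Δt = γ·Δτ = 2.4119 × 154 hours = 371 hours.

371 hours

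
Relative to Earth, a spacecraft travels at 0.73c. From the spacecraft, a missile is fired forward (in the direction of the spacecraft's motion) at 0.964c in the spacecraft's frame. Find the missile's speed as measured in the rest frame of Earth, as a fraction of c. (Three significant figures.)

0.994c

Relativistic velocity addition: u = (u' + v)/(1 + u'v/c²), with u' = 0.964c and v = 0.73c.
Numerator: 0.964 + 0.73 = 1.694. Denominator: 1 + (0.964)(0.73) = 1.70372.
u = 1.694/1.70372 = 0.99429, so the speed is 0.994c.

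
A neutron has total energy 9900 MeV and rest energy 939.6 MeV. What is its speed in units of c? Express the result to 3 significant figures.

0.995c

γ = E/(mc²) = 9900/939.6 = 10.536.
β = √(1 − 1/γ²) = √(1 − 0.00900842) = √0.99099158 = 0.995.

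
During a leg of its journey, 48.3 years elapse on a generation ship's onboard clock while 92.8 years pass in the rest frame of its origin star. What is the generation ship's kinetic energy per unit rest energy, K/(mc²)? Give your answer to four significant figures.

0.9213

From Δt = γΔτ: γ = 92.8/48.3 = 1.92133.
Since K = (γ−1)mc², K/(mc²) = 1.92133 − 1 = 0.9213.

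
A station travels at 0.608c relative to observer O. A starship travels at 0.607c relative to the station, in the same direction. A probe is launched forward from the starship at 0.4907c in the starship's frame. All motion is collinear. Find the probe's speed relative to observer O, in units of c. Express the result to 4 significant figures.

First combine the probe and starship (S''→S'): u₁ = (0.4907 + 0.607)/(1 + 0.4907×0.607) = 1.0977/1.2978549 = 0.84578.
Then combine with the station (S'→S): u = (0.84578 + 0.608)/(1 + 0.84578×0.608) = 1.45378/1.51423424 = 0.96008.

0.9601c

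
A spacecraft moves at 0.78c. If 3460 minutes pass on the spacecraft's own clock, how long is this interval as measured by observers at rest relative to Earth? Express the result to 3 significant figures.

5530 minutes

β² = 0.6084, so γ = 1/√0.3916 = 1.598.
The onboard clock measures proper time, so the interval in the rest frame of Earth is dilated: Δt = γ·Δτ = 1.598 × 3460 minutes = 5530 minutes.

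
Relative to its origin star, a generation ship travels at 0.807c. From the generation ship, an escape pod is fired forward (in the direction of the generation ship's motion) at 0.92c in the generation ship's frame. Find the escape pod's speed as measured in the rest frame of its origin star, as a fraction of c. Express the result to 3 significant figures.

Relativistic velocity addition: u = (u' + v)/(1 + u'v/c²), with u' = 0.92c and v = 0.807c.
Numerator: 0.92 + 0.807 = 1.727. Denominator: 1 + (0.92)(0.807) = 1.74244.
u = 1.727/1.74244 = 0.99114, so the speed is 0.991c.

0.991c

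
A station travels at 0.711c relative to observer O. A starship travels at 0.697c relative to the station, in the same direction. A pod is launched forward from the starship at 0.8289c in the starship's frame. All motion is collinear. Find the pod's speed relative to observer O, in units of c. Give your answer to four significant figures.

0.9944c

First combine the pod and starship (S''→S'): u₁ = (0.8289 + 0.697)/(1 + 0.8289×0.697) = 1.5259/1.5777433 = 0.96714.
Then combine with the station (S'→S): u = (0.96714 + 0.711)/(1 + 0.96714×0.711) = 1.67814/1.68763654 = 0.99437.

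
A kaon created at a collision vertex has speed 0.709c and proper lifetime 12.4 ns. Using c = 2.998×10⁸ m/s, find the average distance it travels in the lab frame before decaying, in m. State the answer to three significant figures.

γ = 1/√(1 − β²) = 1/√(1 − 0.502681) = 1/√0.497319 = 1/0.705208 = 1.418.
Lab-frame lifetime: Δt = γτ = 1.418 × 12.4 ns = 17.583 ns.
Distance: d = vΔt = 0.709 × 2.998×10⁸ m/s × 1.7583×10^-8 s = 3.74 m.

3.74 m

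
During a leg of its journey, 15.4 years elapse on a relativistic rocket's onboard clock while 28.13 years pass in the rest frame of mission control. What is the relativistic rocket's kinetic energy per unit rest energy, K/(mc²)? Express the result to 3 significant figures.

From Δt = γΔτ: γ = 28.13/15.4 = 1.82662.
K/(mc²) = γ − 1 = 1.82662 − 1 = 0.827.

0.827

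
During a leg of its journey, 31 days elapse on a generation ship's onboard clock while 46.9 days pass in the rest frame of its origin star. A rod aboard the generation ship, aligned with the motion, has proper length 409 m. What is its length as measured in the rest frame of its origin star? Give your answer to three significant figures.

270 m

γ = Δt/Δτ = 46.9/31 = 1.5129.
L = L₀/γ = 409/1.5129 = 270 m.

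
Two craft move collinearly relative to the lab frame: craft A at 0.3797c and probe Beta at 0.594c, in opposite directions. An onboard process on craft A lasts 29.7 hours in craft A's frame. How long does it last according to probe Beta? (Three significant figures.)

48.9 hours

The velocity of craft A relative to probe Beta is (0.3797 + 0.594)c / (1 + 0.3797×0.594) = 0.79451c; relative speed 0.79451c.
At |u| = 0.79451c, γ = (1 − 0.631246)^(−1/2) = 1.6468.
The clock on craft A records proper time, so probe Beta measures Δt = γΔτ = 1.6468 × 29.7 = 48.9 hours.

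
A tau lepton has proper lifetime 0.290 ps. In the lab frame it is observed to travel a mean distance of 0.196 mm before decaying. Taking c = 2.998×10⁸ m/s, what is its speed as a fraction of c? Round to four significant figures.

d = βγcτ ⇒ βγ = d/(cτ) = 1.960×10^-4 m / (8.6942×10^-5 m) = 2.2544.
β = (βγ)/√(1+(βγ)²) = 2.2544/√6.08232 = 0.9141.

0.9141c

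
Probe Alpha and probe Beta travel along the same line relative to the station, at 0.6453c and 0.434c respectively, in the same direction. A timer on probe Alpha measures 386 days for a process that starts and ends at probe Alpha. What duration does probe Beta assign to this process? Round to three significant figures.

404 days

Transform probe Alpha's velocity into probe Beta's frame: (0.6453 − 0.434)/(1 − 0.6453·0.434) = 0.2113/0.7199398, so the relative speed is 0.2935c.
At |u| = 0.2935c, γ = (1 − 0.0861422)^(−1/2) = 1.0461.
The clock on probe Alpha records proper time, so probe Beta measures Δt = γΔτ = 1.0461 × 386 = 404 days.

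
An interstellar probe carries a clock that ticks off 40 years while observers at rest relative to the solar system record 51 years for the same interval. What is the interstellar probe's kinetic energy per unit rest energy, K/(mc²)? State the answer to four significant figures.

γ = Δt/Δτ = 51/40 = 1.275.
Since K = (γ−1)mc², K/(mc²) = 1.275 − 1 = 0.2750.

0.2750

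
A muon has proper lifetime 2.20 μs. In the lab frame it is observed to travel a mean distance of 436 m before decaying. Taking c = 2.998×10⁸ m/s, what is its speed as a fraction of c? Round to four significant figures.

Let x = d/(cτ) = 436.0 m / (2.998×10⁸ m/s × 2.200×10^-6 s) = 0.66105. Since d = βγcτ, x = βγ = β/√(1−β²).
Solving: β² = x²/(1+x²) = 0.436987/1.436987 = 0.304099, so β = 0.5515.

0.5515c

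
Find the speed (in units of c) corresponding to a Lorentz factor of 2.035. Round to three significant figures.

0.871c

β = √(1 − 1/γ²) = √(1 − 1/4.141225) = √0.758526 = 0.871.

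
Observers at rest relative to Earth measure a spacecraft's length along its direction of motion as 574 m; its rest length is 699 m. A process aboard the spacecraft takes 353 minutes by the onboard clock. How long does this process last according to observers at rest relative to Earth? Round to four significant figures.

From L = L₀/γ: γ = 699/574 = 1.21777.
Δt = γΔτ = 1.21777 × 353 = 429.9 minutes.

429.9 minutes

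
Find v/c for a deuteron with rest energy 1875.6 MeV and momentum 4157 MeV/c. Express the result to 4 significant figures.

pc/(mc²) = 4157/1875.6 = 2.2164 = βγ = β/√(1−β²).
So β² = x²/(1 + x²) with x = 2.2164: x² = 4.91243, β² = 4.91243/5.91243 = 0.830865, β = 0.9115.

0.9115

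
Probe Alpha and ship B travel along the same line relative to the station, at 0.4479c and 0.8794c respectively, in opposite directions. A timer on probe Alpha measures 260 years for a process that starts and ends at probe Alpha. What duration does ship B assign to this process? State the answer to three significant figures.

851 years

Speed of probe Alpha in ship B's frame: u = (v_A + v_B)/(1 + v_A v_B/c²) = (0.4479 + 0.8794)/(1 + 0.4479×0.8794) = 1.3273/1.39388326 = 0.95223; |u| = 0.95223c.
γ for this relative speed: γ = 1/√(1 − 0.906742) = 3.2746.
The clock on probe Alpha records proper time, so ship B measures Δt = γΔτ = 3.2746 × 260 = 851 years.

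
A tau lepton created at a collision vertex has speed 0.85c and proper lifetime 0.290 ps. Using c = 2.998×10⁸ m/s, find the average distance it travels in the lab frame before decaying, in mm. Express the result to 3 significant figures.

0.140 mm

With β = 0.85, γ = 1/√(1 − 0.85²) = 1/√0.2775 = 1.8983.
Lab-frame lifetime: Δt = γτ = 1.8983 × 0.290 ps = 0.55051 ps.
Distance: d = vΔt = 0.85 × 2.998×10⁸ m/s × 5.5051×10^-13 s = 1.40×10^-4 m = 0.140 mm.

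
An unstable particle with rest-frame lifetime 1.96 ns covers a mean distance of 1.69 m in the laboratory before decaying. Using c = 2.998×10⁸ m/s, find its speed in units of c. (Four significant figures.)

0.9445c

Lab distance = (lab lifetime)·v = γτ·βc, so βγ = d/(cτ) = 1.690/(2.998×10⁸ × 1.960×10^-9) = 2.8761.
With βγ = 2.8761: γ² = 1 + (βγ)² = 9.27195, and β = (βγ)/γ = 2.8761/3.04499 = 0.9445.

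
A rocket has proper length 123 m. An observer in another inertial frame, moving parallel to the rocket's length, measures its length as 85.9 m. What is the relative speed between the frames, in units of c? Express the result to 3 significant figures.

Length contraction gives γ = L₀/L = 123/85.9 = 1.4319.
β = √(1 − 1/γ²) = √0.512275 = 0.716.

0.716c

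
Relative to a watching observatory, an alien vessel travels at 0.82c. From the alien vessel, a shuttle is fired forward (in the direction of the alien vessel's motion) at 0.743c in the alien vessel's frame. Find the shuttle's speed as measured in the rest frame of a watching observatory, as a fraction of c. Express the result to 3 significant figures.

Relativistic velocity addition: u = (u' + v)/(1 + u'v/c²), with u' = 0.743c and v = 0.82c.
Numerator: 0.743 + 0.82 = 1.563. Denominator: 1 + (0.743)(0.82) = 1.60926.
u = 1.563/1.60926 = 0.97125, so the speed is 0.971c.

0.971c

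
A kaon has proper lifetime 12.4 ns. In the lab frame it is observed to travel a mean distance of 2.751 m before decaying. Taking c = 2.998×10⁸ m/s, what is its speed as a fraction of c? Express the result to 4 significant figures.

Lab distance = (lab lifetime)·v = γτ·βc, so βγ = d/(cτ) = 2.751/(2.998×10⁸ × 1.240×10^-8) = 0.74001.
With βγ = 0.74001: γ² = 1 + (βγ)² = 1.547615, and β = (βγ)/γ = 0.74001/1.24403 = 0.5948.

0.5948c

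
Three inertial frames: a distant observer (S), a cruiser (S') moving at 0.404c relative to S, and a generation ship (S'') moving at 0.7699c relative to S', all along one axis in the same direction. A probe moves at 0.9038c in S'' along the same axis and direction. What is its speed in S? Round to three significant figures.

First combine the probe and generation ship (S''→S'): u₁ = (0.9038 + 0.7699)/(1 + 0.9038×0.7699) = 1.6737/1.69583562 = 0.98695.
Then combine with the cruiser (S'→S): u = (0.98695 + 0.404)/(1 + 0.98695×0.404) = 1.39095/1.3987278 = 0.99444.

0.994c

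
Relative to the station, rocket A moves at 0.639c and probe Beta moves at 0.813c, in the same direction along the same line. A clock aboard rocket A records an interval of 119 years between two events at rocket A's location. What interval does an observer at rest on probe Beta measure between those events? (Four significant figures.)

The velocity of rocket A relative to probe Beta is (0.639 − 0.813)c / (1 − 0.639×0.813) = −0.36213c; relative speed 0.36213c.
γ for this relative speed: γ = 1/√(1 − 0.131138) = 1.0728.
Rocket A's interval is proper; time dilation gives Δt_B = γΔτ = 1.0728 × 119 years = 127.7 years.

127.7 years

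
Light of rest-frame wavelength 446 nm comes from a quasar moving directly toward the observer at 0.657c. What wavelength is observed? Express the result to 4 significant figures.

Relativistic Doppler for wavelength: λ_obs = λ_src · √((1−β)/(1+β)).
With β = 0.657: factor = √(0.343/1.657) = 0.45497.
λ_obs = 446 × 0.45497 = 202.9 nm.

202.9 nm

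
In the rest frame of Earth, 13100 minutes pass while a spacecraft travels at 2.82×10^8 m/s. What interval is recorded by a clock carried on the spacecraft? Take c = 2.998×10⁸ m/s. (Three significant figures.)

4450 minutes

β = v/c = (2.82×10^8 m/s)/(2.998×10⁸ m/s) = 0.940627.
Lorentz factor: γ = (1 − 0.8847792)^(−1/2) = 2.946.
The spacecraft's clock runs slow as seen from Earth, so Δτ = Δt/γ = 13100/2.946 = 4450 minutes.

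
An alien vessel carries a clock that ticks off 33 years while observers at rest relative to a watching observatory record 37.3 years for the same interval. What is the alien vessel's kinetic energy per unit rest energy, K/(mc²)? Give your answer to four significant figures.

γ = Δt/Δτ = 37.3/33 = 1.1303.
K/(mc²) = γ − 1 = 1.1303 − 1 = 0.1303.

0.1303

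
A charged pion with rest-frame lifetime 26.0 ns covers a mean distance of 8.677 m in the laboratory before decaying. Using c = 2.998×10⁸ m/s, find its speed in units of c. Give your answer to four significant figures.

0.7439c

Lab distance = (lab lifetime)·v = γτ·βc, so βγ = d/(cτ) = 8.677/(2.998×10⁸ × 2.600×10^-8) = 1.1132.
With βγ = 1.1132: γ² = 1 + (βγ)² = 2.23921, and β = (βγ)/γ = 1.1132/1.4964 = 0.7439.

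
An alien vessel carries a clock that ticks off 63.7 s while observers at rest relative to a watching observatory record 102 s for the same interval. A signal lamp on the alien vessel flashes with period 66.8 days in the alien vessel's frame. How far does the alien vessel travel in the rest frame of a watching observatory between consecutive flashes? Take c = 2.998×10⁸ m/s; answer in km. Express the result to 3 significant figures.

2.16×10^12 km

γ = Δt/Δτ = 102/63.7 = 1.60126.
β = √(1 − 1/γ²) = 0.78102. Lab-frame period = γτ = 1.60126×66.8 days = 106.96 days. Distance = βc × γτ = 0.78102 × 2.998×10⁸ m/s × 9241344 s = 2.1639×10^15 m = 2.16×10^12 km.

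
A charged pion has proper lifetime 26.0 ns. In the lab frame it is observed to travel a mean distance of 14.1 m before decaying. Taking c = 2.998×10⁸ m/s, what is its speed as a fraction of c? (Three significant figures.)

0.875c

Lab distance = (lab lifetime)·v = γτ·βc, so βγ = d/(cτ) = 14.10/(2.998×10⁸ × 2.600×10^-8) = 1.8089.
With βγ = 1.8089: γ² = 1 + (βγ)² = 4.27212, and β = (βγ)/γ = 1.8089/2.06691 = 0.875.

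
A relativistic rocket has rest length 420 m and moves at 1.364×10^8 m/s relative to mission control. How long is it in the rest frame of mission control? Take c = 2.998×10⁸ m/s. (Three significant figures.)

β = v/c = (1.364×10^8 m/s)/(2.998×10⁸ m/s) = 0.45497.
With β = 0.45497, γ = 1/√(1 − 0.45497²) = 1/√0.7930022991 = 1.123.
Length contraction: L = L₀/γ = 420/1.123 = 374 m.

374 m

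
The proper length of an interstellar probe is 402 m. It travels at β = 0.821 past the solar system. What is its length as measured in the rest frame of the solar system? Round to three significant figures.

230 m

β² = 0.674041, so γ = 1/√0.325959 = 1.7515.
Along the direction of motion the measured length is L₀/γ = 402/1.7515 = 230 m.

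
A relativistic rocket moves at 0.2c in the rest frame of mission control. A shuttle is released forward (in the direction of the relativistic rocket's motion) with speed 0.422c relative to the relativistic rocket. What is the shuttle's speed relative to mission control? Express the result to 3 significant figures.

Relativistic velocity addition: u = (u' + v)/(1 + u'v/c²), with u' = 0.422c and v = 0.2c.
Numerator: 0.422 + 0.2 = 0.622. Denominator: 1 + (0.422)(0.2) = 1.0844.
u = 0.622/1.0844 = 0.57359, so the speed is 0.574c.

0.574c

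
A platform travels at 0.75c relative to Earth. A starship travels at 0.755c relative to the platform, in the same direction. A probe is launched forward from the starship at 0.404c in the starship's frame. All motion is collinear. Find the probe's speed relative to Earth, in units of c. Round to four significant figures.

0.9832c

Compose velocities in two stages. Stage 1 (into S'): u₁ = (0.404+0.755)/(1+0.404×0.755) = 0.88811.
Stage 2 (into S): u = (0.88811+0.75)/(1+0.88811×0.75) = 0.98321, so the speed is 0.9832c.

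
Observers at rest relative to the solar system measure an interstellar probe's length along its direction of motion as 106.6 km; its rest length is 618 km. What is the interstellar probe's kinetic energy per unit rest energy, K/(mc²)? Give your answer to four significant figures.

4.797

From L = L₀/γ: γ = 618/106.6 = 5.79737.
Since K = (γ−1)mc², K/(mc²) = 5.79737 − 1 = 4.797.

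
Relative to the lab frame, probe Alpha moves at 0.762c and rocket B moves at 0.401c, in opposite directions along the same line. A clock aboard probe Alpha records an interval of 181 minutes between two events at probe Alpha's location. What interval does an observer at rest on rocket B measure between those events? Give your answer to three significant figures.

The velocity of probe Alpha relative to rocket B is (0.762 + 0.401)c / (1 + 0.762×0.401) = 0.8908c; relative speed 0.8908c.
γ for this relative speed: γ = 1/√(1 − 0.793525) = 2.2007.
The clock on probe Alpha records proper time, so rocket B measures Δt = γΔτ = 2.2007 × 181 = 398 minutes.

398 minutes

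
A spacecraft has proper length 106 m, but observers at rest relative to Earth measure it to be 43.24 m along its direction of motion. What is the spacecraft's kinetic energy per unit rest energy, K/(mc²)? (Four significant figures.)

From L = L₀/γ: γ = 106/43.24 = 2.45143.
K/(mc²) = γ − 1 = 2.45143 − 1 = 1.451.

1.451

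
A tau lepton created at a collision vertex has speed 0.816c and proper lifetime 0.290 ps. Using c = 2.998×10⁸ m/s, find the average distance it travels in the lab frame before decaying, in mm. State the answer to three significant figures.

β² = 0.665856, so γ = 1/√0.334144 = 1.7299.
Lab-frame lifetime: Δt = γτ = 1.7299 × 0.290 ps = 0.50167 ps.
Distance: d = vΔt = 0.816 × 2.998×10⁸ m/s × 5.0167×10^-13 s = 1.23×10^-4 m = 0.123 mm.

0.123 mm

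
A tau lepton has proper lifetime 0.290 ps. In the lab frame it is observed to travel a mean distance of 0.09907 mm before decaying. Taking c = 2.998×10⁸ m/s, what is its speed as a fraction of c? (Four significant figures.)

Lab distance = (lab lifetime)·v = γτ·βc, so βγ = d/(cτ) = 9.907×10^-5/(2.998×10⁸ × 2.900×10^-13) = 1.1395.
With βγ = 1.1395: γ² = 1 + (βγ)² = 2.29846, and β = (βγ)/γ = 1.1395/1.51607 = 0.7516.

0.7516c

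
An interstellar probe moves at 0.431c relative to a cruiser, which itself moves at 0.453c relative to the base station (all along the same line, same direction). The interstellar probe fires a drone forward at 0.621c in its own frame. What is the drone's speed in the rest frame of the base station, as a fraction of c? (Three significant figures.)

0.932c

Compose velocities in two stages. Stage 1 (into S'): u₁ = (0.621+0.431)/(1+0.621×0.431) = 0.82988.
Stage 2 (into S): u = (0.82988+0.453)/(1+0.82988×0.453) = 0.93237, so the speed is 0.932c.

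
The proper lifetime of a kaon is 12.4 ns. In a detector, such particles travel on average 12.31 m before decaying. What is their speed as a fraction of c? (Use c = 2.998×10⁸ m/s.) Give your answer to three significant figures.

Let x = d/(cτ) = 12.31 m / (2.998×10⁸ m/s × 1.240×10^-8 s) = 3.3113. Since d = βγcτ, x = βγ = β/√(1−β²).
Solving: β² = x²/(1+x²) = 10.9647/11.9647 = 0.916421, so β = 0.957.

0.957c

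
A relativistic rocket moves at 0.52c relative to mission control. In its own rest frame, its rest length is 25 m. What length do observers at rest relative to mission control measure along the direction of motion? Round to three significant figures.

Lorentz factor: γ = (1 − 0.2704)^(−1/2) = 1.1707.
Length contraction: L = L₀/γ = 25/1.1707 = 21.4 m.

21.4 m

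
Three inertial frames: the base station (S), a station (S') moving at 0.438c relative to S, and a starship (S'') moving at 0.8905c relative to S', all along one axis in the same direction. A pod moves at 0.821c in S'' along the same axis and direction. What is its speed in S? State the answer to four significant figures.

0.9956c

Compose velocities in two stages. Stage 1 (into S'): u₁ = (0.821+0.8905)/(1+0.821×0.8905) = 0.98868.
Stage 2 (into S): u = (0.98868+0.438)/(1+0.98868×0.438) = 0.99556, so the speed is 0.9956c.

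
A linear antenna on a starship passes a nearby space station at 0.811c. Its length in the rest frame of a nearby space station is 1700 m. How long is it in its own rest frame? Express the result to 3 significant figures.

With β = 0.811, γ = 1/√(1 − 0.811²) = 1/√0.342279 = 1.7093.
Proper length: L₀ = γ·L = 1.7093 × 1700 = 2910 m.

2910 m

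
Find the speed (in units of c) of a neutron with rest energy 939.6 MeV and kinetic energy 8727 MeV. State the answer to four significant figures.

γ = 1 + K/(mc²) = 1 + 8727/939.6 = 10.288.
β = √(1 − 1/γ²) = √(1 − 0.00944796) = √0.99055204 = 0.9953.

0.9953c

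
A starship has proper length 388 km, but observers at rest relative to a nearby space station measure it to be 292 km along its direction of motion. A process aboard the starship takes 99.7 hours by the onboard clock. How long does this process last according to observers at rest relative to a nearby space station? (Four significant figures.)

Length contraction gives γ = L₀/L = 388/292 = 1.32877.
Δt = γΔτ = 1.32877 × 99.7 = 132.5 hours.

132.5 hours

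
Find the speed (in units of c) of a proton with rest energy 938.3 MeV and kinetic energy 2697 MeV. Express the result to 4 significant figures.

γ = 1 + K/(mc²) = 1 + 2697/938.3 = 3.8743.
β = √(1 − 1/γ²) = √(1 − 0.0666214) = √0.9333786 = 0.9661.

0.9661c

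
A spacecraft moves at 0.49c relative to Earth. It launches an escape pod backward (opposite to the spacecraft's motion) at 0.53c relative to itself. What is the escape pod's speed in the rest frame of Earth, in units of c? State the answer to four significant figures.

0.05403c

In units of c, u = (u' + v)/(1 + u'v) with u' = −0.53 and v = 0.49.
Numerator: −0.53 + 0.49 = −0.04. Denominator: 1 + (−0.53)(0.49) = 0.7403.
u = −0.04/0.7403 = −0.054032, so the speed is 0.05403c.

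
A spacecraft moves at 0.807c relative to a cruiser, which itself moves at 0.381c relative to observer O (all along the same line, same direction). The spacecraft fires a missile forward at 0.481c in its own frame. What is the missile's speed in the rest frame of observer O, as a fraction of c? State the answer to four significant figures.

First combine the missile and spacecraft (S''→S'): u₁ = (0.481 + 0.807)/(1 + 0.481×0.807) = 1.288/1.388167 = 0.92784.
Then combine with the cruiser (S'→S): u = (0.92784 + 0.381)/(1 + 0.92784×0.381) = 1.30884/1.35350704 = 0.967.

0.9670c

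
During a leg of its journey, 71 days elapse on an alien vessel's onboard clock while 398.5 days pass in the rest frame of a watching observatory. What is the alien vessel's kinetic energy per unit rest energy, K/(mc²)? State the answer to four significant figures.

The time-dilation ratio gives γ = 398.5/71 = 5.61268.
K/(mc²) = γ − 1 = 5.61268 − 1 = 4.613.

4.613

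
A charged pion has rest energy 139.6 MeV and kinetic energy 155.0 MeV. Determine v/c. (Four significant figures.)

0.8806

γ = 1 + K/(mc²) = 1 + 155.0/139.6 = 2.1103.
β = √(1 − 1/γ²) = √(1 − 0.224549) = √0.775451 = 0.8806.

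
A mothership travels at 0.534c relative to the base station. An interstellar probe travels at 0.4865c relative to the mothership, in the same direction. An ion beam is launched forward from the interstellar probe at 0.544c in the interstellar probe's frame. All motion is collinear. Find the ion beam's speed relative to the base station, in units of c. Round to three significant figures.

0.940c

First combine the ion beam and interstellar probe (S''→S'): u₁ = (0.544 + 0.4865)/(1 + 0.544×0.4865) = 1.0305/1.264656 = 0.81485.
Then combine with the mothership (S'→S): u = (0.81485 + 0.534)/(1 + 0.81485×0.534) = 1.34885/1.4351299 = 0.93988.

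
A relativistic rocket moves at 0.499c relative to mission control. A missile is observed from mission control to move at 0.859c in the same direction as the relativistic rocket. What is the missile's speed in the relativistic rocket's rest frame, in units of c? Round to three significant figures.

Transform to the relativistic rocket's frame: u' = (u − v)/(1 − uv/c²).
u' = (0.859 − 0.499)/(1 − 0.859×0.499) = 0.36/0.571359 = 0.63008.
Speed in the relativistic rocket's frame: 0.630c (in the same direction).

0.630c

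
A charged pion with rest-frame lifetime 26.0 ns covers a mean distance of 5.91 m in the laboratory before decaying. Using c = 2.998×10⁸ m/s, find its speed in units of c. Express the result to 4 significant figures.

d = βγcτ ⇒ βγ = d/(cτ) = 5.910 m / (7.7948 m) = 0.7582.
β = (βγ)/√(1+(βγ)²) = 0.7582/√1.574867 = 0.6042.

0.6042c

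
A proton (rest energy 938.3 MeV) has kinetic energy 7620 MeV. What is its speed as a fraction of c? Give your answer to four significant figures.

K = (γ−1)mc², so γ = 1 + 7620/938.3 = 9.1211.
Then v/c = √(1 − γ⁻²) = √(1 − 0.01202) = √0.98798 = 0.9940.

0.9940c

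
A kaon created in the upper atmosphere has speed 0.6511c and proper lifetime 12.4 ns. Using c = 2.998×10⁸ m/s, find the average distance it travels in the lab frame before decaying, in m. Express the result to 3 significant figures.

3.19 m

With β = 0.6511, γ = 1/√(1 − 0.6511²) = 1/√0.57606879 = 1.3175.
Lab-frame lifetime: Δt = γτ = 1.3175 × 12.4 ns = 16.337 ns.
Distance: d = vΔt = 0.6511 × 2.998×10⁸ m/s × 1.6337×10^-8 s = 3.19 m.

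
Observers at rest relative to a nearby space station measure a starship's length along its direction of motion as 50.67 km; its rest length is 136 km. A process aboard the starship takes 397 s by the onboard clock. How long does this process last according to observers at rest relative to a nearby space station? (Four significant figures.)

γ = L₀/L = 136/50.67 = 2.68403.
Δt = γΔτ = 2.68403 × 397 = 1066 s.

1066 s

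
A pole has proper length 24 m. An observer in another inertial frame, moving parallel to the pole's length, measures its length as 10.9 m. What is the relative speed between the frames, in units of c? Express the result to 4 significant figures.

0.8909c

Length contraction gives γ = L₀/L = 24/10.9 = 2.2018.
β = √(1 − 1/γ²) = √0.793726 = 0.8909.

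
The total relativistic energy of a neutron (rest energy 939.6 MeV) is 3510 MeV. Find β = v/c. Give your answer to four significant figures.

γ = E/(mc²) = 3510/939.6 = 3.7356.
β = √(1 − 1/γ²) = √(1 − 0.0716604) = √0.9283396 = 0.9635.

0.9635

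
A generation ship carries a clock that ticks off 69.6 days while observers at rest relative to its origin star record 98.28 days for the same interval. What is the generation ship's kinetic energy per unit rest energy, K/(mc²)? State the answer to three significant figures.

0.412

The time-dilation ratio gives γ = 98.28/69.6 = 1.41207.
Since K = (γ−1)mc², K/(mc²) = 1.41207 − 1 = 0.412.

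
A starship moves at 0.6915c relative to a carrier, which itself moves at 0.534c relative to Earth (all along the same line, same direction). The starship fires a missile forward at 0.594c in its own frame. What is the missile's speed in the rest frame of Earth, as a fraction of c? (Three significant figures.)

Compose velocities in two stages. Stage 1 (into S'): u₁ = (0.594+0.6915)/(1+0.594×0.6915) = 0.91122.
Stage 2 (into S): u = (0.91122+0.534)/(1+0.91122×0.534) = 0.97217, so the speed is 0.972c.

0.972c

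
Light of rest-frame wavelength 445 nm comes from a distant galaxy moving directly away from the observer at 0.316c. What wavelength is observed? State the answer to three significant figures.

Relativistic Doppler for wavelength: λ_obs = λ_src · √((1+β)/(1−β)).
With β = 0.316: factor = √(1.316/0.684) = 1.3871.
λ_obs = 445 × 1.3871 = 617 nm.

617 nm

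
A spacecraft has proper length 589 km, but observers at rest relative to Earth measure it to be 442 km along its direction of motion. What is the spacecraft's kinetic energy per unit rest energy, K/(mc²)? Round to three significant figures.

0.333

γ = L₀/L = 589/442 = 1.33258.
K/(mc²) = γ − 1 = 1.33258 − 1 = 0.333.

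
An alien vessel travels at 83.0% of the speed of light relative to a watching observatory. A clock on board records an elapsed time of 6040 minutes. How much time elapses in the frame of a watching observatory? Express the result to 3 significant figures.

10800 minutes

Lorentz factor: γ = (1 − 0.6889)^(−1/2) = 1.7929.
Time dilation: Δt = γ·Δτ = 1.7929 × 6040 = 10800 minutes.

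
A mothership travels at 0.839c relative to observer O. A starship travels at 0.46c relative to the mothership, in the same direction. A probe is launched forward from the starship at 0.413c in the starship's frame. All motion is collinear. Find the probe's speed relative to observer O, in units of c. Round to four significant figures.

First combine the probe and starship (S''→S'): u₁ = (0.413 + 0.46)/(1 + 0.413×0.46) = 0.873/1.18998 = 0.73363.
Then combine with the mothership (S'→S): u = (0.73363 + 0.839)/(1 + 0.73363×0.839) = 1.57263/1.61551557 = 0.97345.

0.9735c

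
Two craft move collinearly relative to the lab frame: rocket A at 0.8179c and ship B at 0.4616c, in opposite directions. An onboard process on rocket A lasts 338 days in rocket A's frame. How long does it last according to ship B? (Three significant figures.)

Transform rocket A's velocity into ship B's frame: (0.8179 + 0.4616)/(1 + 0.8179·0.4616) = 1.2795/1.37754264, so the relative speed is 0.92883c.
At |u| = 0.92883c, γ = (1 − 0.862725)^(−1/2) = 2.699.
Rocket A's interval is proper; time dilation gives Δt_B = γΔτ = 2.699 × 338 days = 912 days.

912 days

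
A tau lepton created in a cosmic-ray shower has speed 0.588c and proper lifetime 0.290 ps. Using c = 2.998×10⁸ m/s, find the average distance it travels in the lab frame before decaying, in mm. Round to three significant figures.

β² = 0.345744, so γ = 1/√0.654256 = 1.2363.
Lab-frame lifetime: Δt = γτ = 1.2363 × 0.290 ps = 0.35853 ps.
Distance: d = vΔt = 0.588 × 2.998×10⁸ m/s × 3.5853×10^-13 s = 6.32×10^-5 m = 0.0632 mm.

0.0632 mm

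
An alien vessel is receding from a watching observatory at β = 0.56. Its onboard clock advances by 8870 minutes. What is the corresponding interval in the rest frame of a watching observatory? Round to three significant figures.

β² = 0.3136, so γ = 1/√0.6864 = 1.207.
Time dilation: Δt = γ·Δτ = 1.207 × 8870 = 10700 minutes.

10700 minutes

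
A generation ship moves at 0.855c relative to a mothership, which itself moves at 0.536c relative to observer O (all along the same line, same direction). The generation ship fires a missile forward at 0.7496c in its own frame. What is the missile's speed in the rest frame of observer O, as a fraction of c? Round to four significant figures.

First combine the missile and generation ship (S''→S'): u₁ = (0.7496 + 0.855)/(1 + 0.7496×0.855) = 1.6046/1.640908 = 0.97787.
Then combine with the mothership (S'→S): u = (0.97787 + 0.536)/(1 + 0.97787×0.536) = 1.51387/1.52413832 = 0.99326.

0.9933c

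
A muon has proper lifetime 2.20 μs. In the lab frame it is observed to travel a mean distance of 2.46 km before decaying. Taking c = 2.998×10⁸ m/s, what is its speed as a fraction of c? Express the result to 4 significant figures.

0.9659c

d = βγcτ ⇒ βγ = d/(cτ) = 2460 m / (659.56 m) = 3.7298.
β = (βγ)/√(1+(βγ)²) = 3.7298/√14.9114 = 0.9659.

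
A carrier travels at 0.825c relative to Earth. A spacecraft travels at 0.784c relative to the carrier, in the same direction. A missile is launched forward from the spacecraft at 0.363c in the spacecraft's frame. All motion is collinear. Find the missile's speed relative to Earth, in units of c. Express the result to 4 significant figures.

0.9892c

First combine the missile and spacecraft (S''→S'): u₁ = (0.363 + 0.784)/(1 + 0.363×0.784) = 1.147/1.284592 = 0.89289.
Then combine with the carrier (S'→S): u = (0.89289 + 0.825)/(1 + 0.89289×0.825) = 1.71789/1.73663425 = 0.98921.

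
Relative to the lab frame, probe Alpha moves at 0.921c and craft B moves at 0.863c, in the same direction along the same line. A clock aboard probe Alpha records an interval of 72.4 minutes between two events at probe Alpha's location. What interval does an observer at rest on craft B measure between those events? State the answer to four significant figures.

The velocity of probe Alpha relative to craft B is (0.921 − 0.863)c / (1 − 0.921×0.863) = 0.28268c; relative speed 0.28268c.
γ for this relative speed: γ = 1/√(1 − 0.079908) = 1.0425.
The clock on probe Alpha records proper time, so craft B measures Δt = γΔτ = 1.0425 × 72.4 = 75.48 minutes.

75.48 minutes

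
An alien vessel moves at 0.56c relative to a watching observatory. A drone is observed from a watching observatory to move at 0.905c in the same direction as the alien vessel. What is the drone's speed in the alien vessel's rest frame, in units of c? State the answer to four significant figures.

Transform to the alien vessel's frame: u' = (u − v)/(1 − uv/c²).
u' = (0.905 − 0.56)/(1 − 0.905×0.56) = 0.345/0.4932 = 0.69951.
Speed in the alien vessel's frame: 0.6995c (in the same direction).

0.6995c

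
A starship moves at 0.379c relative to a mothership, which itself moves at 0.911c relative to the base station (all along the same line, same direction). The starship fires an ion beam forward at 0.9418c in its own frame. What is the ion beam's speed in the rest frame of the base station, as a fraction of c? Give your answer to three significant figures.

Apply u = (u'+v)/(1+u'v) twice. Ion beam in the mothership frame: (0.9418+0.379)/(1+0.9418·0.379) = 1.3208/1.3569422 = 0.97336c.
That velocity, transformed to the rest frame of the base station: (0.97336+0.911)/(1+0.97336·0.911) = 1.88436/1.88673096 = 0.99874c.

0.999c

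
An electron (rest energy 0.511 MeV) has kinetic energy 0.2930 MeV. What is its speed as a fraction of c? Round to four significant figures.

0.7720c

γ = 1 + K/(mc²) = 1 + 0.2930/0.511 = 1.5734.
β = √(1 − 1/γ²) = √(1 − 0.403945) = √0.596055 = 0.7720.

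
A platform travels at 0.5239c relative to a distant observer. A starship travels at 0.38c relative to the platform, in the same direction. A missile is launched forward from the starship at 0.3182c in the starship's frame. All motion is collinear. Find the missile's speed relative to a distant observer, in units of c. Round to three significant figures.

0.865c

First combine the missile and starship (S''→S'): u₁ = (0.3182 + 0.38)/(1 + 0.3182×0.38) = 0.6982/1.120916 = 0.62288.
Then combine with the platform (S'→S): u = (0.62288 + 0.5239)/(1 + 0.62288×0.5239) = 1.14678/1.326326832 = 0.86463.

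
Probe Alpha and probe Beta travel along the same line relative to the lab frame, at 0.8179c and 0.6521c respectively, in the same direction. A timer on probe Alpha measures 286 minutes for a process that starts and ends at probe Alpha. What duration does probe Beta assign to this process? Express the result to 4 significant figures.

306.0 minutes

Speed of probe Alpha in probe Beta's frame: u = (v_A − v_B)/(1 − v_A v_B/c²) = (0.8179 − 0.6521)/(1 − 0.8179×0.6521) = 0.1658/0.46664741 = 0.3553; |u| = 0.3553c.
At |u| = 0.3553c, γ = (1 − 0.126238)^(−1/2) = 1.0698.
The clock on probe Alpha records proper time, so probe Beta measures Δt = γΔτ = 1.0698 × 286 = 306.0 minutes.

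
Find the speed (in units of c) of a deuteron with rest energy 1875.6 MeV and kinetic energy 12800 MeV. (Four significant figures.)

0.9918c

K = (γ−1)mc², so γ = 1 + 12800/1875.6 = 7.8245.
Then v/c = √(1 − γ⁻²) = √(1 − 0.0163338) = √0.9836662 = 0.9918.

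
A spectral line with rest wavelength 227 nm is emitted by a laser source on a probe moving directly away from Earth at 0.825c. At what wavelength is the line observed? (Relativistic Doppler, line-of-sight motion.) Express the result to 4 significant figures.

Relativistic Doppler for wavelength: λ_obs = λ_src · √((1+β)/(1−β)).
With β = 0.825: factor = √(1.825/0.175) = 3.2293.
λ_obs = 227 × 3.2293 = 733.1 nm.

733.1 nm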